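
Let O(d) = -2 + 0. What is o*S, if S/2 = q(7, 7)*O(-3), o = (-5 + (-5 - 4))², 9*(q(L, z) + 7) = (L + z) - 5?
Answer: 4704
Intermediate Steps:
O(d) = -2
q(L, z) = -68/9 + L/9 + z/9 (q(L, z) = -7 + ((L + z) - 5)/9 = -7 + (-5 + L + z)/9 = -7 + (-5/9 + L/9 + z/9) = -68/9 + L/9 + z/9)
o = 196 (o = (-5 - 9)² = (-14)² = 196)
S = 24 (S = 2*((-68/9 + (⅑)*7 + (⅑)*7)*(-2)) = 2*((-68/9 + 7/9 + 7/9)*(-2)) = 2*(-6*(-2)) = 2*12 = 24)
o*S = 196*24 = 4704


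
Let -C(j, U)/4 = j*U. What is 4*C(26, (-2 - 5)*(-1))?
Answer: -2912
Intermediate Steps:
C(j, U) = -4*U*j (C(j, U) = -4*j*U = -4*U*j)
4*C(26, (-2 - 5)*(-1)) = 4*(-4*(-2 - 5)*(-1)*26) = 4*(-4*(-7*(-1))*26) = 4*(-4*7*26) = 4*(-728) = -2912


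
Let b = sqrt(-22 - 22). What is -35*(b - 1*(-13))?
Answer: -455 - 70*I*sqrt(11) ≈ -455.0 - 232.16*I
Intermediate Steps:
b = 2*I*sqrt(11) (b = sqrt(-44) = 2*I*sqrt(11) ≈ 6.6332*I)
-35*(b - 1*(-13)) = -35*(2*I*sqrt(11) - 1*(-13)) = -35*(2*I*sqrt(11) + 13) = -35*(13 + 2*I*sqrt(11)) = -455 - 70*I*sqrt(11)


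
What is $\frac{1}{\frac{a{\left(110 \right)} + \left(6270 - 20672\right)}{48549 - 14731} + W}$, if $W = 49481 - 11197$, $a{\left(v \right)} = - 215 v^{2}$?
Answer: $\frac{16909}{646036205} \approx 2.6173 \cdot 10^{-5}$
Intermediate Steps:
$W = 38284$ ($W = 49481 - 11197 = 38284$)
$\frac{1}{\frac{a{\left(110 \right)} + \left(6270 - 20672\right)}{48549 - 14731} + W} = \frac{1}{\frac{- 215 \cdot 110^{2} + \left(6270 - 20672\right)}{48549 - 14731} + 38284} = \frac{1}{\frac{\left(-215\right) 12100 - 14402}{33818} + 38284} = \frac{1}{\left(-2601500 - 14402\right) \frac{1}{33818} + 38284} = \frac{1}{\left(-2615902\right) \frac{1}{33818} + 38284} = \frac{1}{- \frac{1307951}{16909} + 38284} = \frac{1}{\frac{646036205}{16909}} = \frac{16909}{646036205}$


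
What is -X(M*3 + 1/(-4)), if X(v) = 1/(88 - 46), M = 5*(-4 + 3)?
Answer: -1/42 ≈ -0.023810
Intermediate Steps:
M = -5 (M = 5*(-1) = -5)
X(v) = 1/42
-X(M*3 + 1/(-4)) = -1*1/42 = -1/42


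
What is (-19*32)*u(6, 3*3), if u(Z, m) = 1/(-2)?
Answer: 304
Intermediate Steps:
u(Z, m) = -1/2 (u(Z, m) = 1*(-1/2) = -1/2)
(-19*32)*u(6, 3*3) = -19*32*(-1/2) = -608*(-1/2) = 304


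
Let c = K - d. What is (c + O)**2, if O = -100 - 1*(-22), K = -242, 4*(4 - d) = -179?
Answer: 2175625/16 ≈ 1.3598e+5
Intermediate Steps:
d = 195/4 (d = 4 - 1/4*(-179) = 4 + 179/4 = 195/4 ≈ 48.750)
O = -78 (O = -100 + 22 = -78)
c = -1163/4 (c = -242 - 1*195/4 = -242 - 195/4 = -1163/4 ≈ -290.75)
(c + O)**2 = (-1163/4 - 78)**2 = (-1475/4)**2 = 2175625/16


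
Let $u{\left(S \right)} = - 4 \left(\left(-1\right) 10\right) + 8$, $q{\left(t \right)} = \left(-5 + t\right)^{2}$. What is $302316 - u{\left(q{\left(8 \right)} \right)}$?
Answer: $302268$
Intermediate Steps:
$u{\left(S \right)} = 48$ ($u{\left(S \right)} = \left(-4\right) \left(-10\right) + 8 = 40 + 8 = 48$)
$302316 - u{\left(q{\left(8 \right)} \right)} = 302316 - 48 = 302268$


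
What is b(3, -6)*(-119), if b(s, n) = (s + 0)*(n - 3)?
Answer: 3213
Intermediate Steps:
b(s, n) = s*(-3 + n)
b(3, -6)*(-119) = (3*(-3 - 6))*(-119) = (3*(-9))*(-119) = -27*(-119) = 3213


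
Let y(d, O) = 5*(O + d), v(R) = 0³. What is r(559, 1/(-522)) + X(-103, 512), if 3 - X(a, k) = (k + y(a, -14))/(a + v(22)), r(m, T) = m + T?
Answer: 30178283/53766 ≈ 561.29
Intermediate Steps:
v(R) = 0
y(d, O) = 5*O + 5*d
r(m, T) = T + m
X(a, k) = 3 - (-70 + k + 5*a)/a (X(a, k) = 3 - (k + (5*(-14) + 5*a))/(a + 0) = 3 - (k + (-70 + 5*a))/a = 3 - (-70 + k + 5*a)/a)
r(559, 1/(-522)) + X(-103, 512) = (1/(-522) + 559) + (70 - 1*512 - 2*(-103))/(-103) = (-1/522 + 559) - (70 - 512 + 206)/103 = 291797/522 - 1/103*(-236) = 291797/522 + 236/103 = 30178283/53766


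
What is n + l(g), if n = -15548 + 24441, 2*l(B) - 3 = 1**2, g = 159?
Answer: 8895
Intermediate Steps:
l(B) = 2 (l(B) = 3/2 + (1/2)*1**2 = 3/2 + (1/2)*1 = 3/2 + 1/2 = 2)
n = 8893
n + l(g) = 8893 + 2 = 8895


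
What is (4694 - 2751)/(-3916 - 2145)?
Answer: -67/209 ≈ -0.32057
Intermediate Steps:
(4694 - 2751)/(-3916 - 2145) = 1943/(-6061) = 1943*(-1/6061) = -67/209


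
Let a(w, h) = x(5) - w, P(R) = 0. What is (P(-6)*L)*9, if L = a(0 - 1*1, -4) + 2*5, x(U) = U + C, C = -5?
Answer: 0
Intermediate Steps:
x(U) = -5 + U (x(U) = U - 5 = -5 + U)
a(w, h) = -w (a(w, h) = (-5 + 5) - w = 0 - w = -w)
L = 11 (L = -(0 - 1*1) + 2*5 = -(0 - 1) + 10 = -1*(-1) + 10 = 1 + 10 = 11)
(P(-6)*L)*9 = (0*11)*9 = 0*9 = 0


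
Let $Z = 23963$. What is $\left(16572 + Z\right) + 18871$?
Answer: $59406$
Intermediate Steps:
$\left(16572 + Z\right) + 18871 = \left(16572 + 23963\right) + 18871 = 40535 + 18871 = 59406$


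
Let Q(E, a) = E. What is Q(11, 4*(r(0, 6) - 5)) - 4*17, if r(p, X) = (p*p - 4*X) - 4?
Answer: -57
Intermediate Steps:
r(p, X) = -4 + p² - 4*X (r(p, X) = (p² - 4*X) - 4 = -4 + p² - 4*X)
Q(11, 4*(r(0, 6) - 5)) - 4*17 = 11 - 4*17 = 11 - 68 = -57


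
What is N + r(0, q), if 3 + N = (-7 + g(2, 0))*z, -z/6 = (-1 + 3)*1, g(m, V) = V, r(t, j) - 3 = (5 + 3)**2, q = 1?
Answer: 148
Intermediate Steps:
r(t, j) = 67 (r(t, j) = 3 + (5 + 3)**2 = 3 + 8**2 = 3 + 64 = 67)
z = -12 (z = -6*(-1 + 3) = -12 ≈ -12.000)
N = 81 (N = -3 + (-7 + 0)*(-12) = -3 - 7*(-12) = -3 + 84 = 81)
N + r(0, q) = 81 + 67 = 148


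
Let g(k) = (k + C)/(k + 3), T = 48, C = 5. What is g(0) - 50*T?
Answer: -7195/3 ≈ -2398.3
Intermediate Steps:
g(k) = (5 + k)/(3 + k) (g(k) = (k + 5)/(k + 3) = (5 + k)/(3 + k))
g(0) - 50*T = (5 + 0)/(3 + 0) - 50*48 = 5/3 - 2400 = -7195/3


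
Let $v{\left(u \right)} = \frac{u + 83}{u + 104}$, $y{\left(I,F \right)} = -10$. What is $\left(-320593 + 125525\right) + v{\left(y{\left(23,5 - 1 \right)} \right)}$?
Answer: $- \frac{18336319}{94} \approx -1.9507 \cdot 10^{5}$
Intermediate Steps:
$v{\left(u \right)} = \frac{83 + u}{104 + u}$
$\left(-320593 + 125525\right) + v{\left(y{\left(23,5 - 1 \right)} \right)} = \left(-320593 + 125525\right) + \frac{83 - 10}{104 - 10} = -195068 + \frac{1}{94} \cdot 73 = -195068 + \frac{73}{94} = - \frac{18336319}{94}$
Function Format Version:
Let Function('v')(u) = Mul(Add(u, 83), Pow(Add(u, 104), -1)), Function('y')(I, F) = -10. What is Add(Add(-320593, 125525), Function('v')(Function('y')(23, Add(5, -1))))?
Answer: Rational(-18336319, 94) ≈ -1.9507e+5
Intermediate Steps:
Function('v')(u) = Mul(Pow(Add(104, u), -1), Add(83, u)) (Function('v')(u) = Mul(Add(83, u), Pow(Add(104, u), -1)) = Mul(Pow(Add(104, u), -1), Add(83, u)))
Add(Add(-320593, 125525), Function('v')(Function('y')(23, Add(5, -1)))) = Add(Add(-320593, 125525), Mul(Pow(Add(104, -10), -1), Add(83, -10))) = Add(-195068, Mul(Pow(94, -1), 73)) = Add(-195068, Mul(Rational(1, 94), 73)) = Add(-195068, Rational(73, 94)) = Rational(-18336319, 94)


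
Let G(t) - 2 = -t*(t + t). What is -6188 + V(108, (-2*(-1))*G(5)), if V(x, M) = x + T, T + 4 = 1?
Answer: -6083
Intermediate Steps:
G(t) = 2 - 2*t² (G(t) = 2 - t*(t + t) = 2 - t*2*t = 2 - 2*t²)
T = -3 (T = -4 + 1 = -3)
V(x, M) = -3 + x (V(x, M) = x - 3 = -3 + x)
-6188 + V(108, (-2*(-1))*G(5)) = -6188 + (-3 + 108) = -6188 + 105 = -6083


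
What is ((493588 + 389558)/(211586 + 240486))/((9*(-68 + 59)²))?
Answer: 147191/54926748 ≈ 0.0026798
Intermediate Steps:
((493588 + 389558)/(211586 + 240486))/((9*(-68 + 59)²)) = (883146/452072)/((9*(-9)²)) = (883146*(1/452072))/((9*81)) = (441573/226036)/729 = (441573/226036)*(1/729) = 147191/54926748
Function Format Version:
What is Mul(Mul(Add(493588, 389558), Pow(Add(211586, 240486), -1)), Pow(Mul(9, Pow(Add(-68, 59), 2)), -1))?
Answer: Rational(147191, 54926748) ≈ 0.0026798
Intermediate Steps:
Mul(Mul(Add(493588, 389558), Pow(Add(211586, 240486), -1)), Pow(Mul(9, Pow(Add(-68, 59), 2)), -1)) = Mul(Mul(883146, Pow(452072, -1)), Pow(Mul(9, Pow(-9, 2)), -1)) = Mul(Mul(883146, Rational(1, 452072)), Pow(Mul(9, 81), -1)) = Mul(Rational(441573, 226036), Pow(729, -1)) = Mul(Rational(441573, 226036), Rational(1, 729)) = Rational(147191, 54926748)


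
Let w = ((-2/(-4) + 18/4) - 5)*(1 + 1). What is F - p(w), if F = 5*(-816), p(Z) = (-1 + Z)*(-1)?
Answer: -4081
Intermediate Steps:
w = 0 (w = ((-2*(-¼) + 18*(¼)) - 5)*2 = ((½ + 9/2) - 5)*2 = (5 - 5)*2 = 0*2 = 0)
p(Z) = 1 - Z
F = -4080
F - p(w) = -4080 - (1 - 1*0) = -4080 - (1 + 0) = -4080 - 1*1 = -4080 - 1 = -4081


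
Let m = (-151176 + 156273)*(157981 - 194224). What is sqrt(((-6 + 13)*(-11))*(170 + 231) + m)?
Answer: 2*I*sqrt(46190362) ≈ 13593.0*I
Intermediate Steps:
m = -184730571 (m = 5097*(-36243) = -184730571)
sqrt(((-6 + 13)*(-11))*(170 + 231) + m) = sqrt(((-6 + 13)*(-11))*(170 + 231) - 184730571) = sqrt((7*(-11))*401 - 184730571) = sqrt(-77*401 - 184730571) = sqrt(-30877 - 184730571) = sqrt(-184761448) = 2*I*sqrt(46190362)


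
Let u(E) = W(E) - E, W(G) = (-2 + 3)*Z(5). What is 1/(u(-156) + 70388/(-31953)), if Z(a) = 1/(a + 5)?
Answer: 319530/49174753 ≈ 0.0064978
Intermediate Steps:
Z(a) = 1/(5 + a)
W(G) = ⅒ (W(G) = (-2 + 3)/(5 + 5) = 1/10 = 1*(⅒) = ⅒)
u(E) = ⅒ - E
1/(u(-156) + 70388/(-31953)) = 1/((⅒ - 1*(-156)) + 70388/(-31953)) = 1/((⅒ + 156) + 70388*(-1/31953)) = 1/(1561/10 - 70388/31953) = 1/(49174753/319530) = 319530/49174753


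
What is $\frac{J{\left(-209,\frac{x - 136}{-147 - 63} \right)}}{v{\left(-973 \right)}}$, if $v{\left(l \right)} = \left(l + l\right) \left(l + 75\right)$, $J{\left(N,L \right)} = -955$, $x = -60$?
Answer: $- \frac{955}{1747508} \approx -0.00054649$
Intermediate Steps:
$v{\left(l \right)} = 2 l \left(75 + l\right)$
$\frac{J{\left(-209,\frac{x - 136}{-147 - 63} \right)}}{v{\left(-973 \right)}} = - \frac{955}{2 \left(-973\right) \left(75 - 973\right)} = - \frac{955}{2 \left(-973\right) \left(-898\right)} = - \frac{955}{1747508}$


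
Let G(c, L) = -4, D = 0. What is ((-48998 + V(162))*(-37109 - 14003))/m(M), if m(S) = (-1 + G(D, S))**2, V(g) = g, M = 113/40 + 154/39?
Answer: 2496105632/25 ≈ 9.9844e+7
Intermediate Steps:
M = 10567/1560 (M = 113*(1/40) + 154*(1/39) = 113/40 + 154/39 = 10567/1560 ≈ 6.7737)
m(S) = 25 (m(S) = (-1 - 4)**2 = (-5)**2 = 25)
((-48998 + V(162))*(-37109 - 14003))/m(M) = ((-48998 + 162)*(-37109 - 14003))/25 = -48836*(-51112)*(1/25) = 2496105632*(1/25) = 2496105632/25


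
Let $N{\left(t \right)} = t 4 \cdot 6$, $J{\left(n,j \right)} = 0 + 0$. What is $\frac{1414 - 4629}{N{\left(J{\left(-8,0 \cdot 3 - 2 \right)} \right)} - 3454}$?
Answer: $\frac{3215}{3454} \approx 0.93081$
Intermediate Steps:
$J{\left(n,j \right)} = 0$
$N{\left(t \right)} = 24 t$ ($N{\left(t \right)} = 4 t 6 = 24 t$)
$\frac{1414 - 4629}{N{\left(J{\left(-8,0 \cdot 3 - 2 \right)} \right)} - 3454} = \frac{1414 - 4629}{24 \cdot 0 - 3454} = - \frac{3215}{0 - 3454} = - \frac{3215}{-3454} = \left(-3215\right) \left(- \frac{1}{3454}\right) = \frac{3215}{3454}$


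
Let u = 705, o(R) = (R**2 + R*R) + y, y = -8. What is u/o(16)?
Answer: 235/168 ≈ 1.3988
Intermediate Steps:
o(R) = -8 + 2*R**2 (o(R) = (R**2 + R*R) - 8 = (R**2 + R**2) - 8 = 2*R**2 - 8 = -8 + 2*R**2)
u/o(16) = 705/(-8 + 2*16**2) = 705/(-8 + 2*256) = 705/(-8 + 512) = 705/504 = 705*(1/504) = 235/168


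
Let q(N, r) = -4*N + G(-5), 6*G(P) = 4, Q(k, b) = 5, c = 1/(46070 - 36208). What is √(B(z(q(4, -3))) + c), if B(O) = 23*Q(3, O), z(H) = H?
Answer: √11184799922/9862 ≈ 10.724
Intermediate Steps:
c = 1/9862 ≈ 0.00010140
G(P) = ⅔ (G(P) = (⅙)*4 = ⅔)
q(N, r) = ⅔ - 4*N (q(N, r) = -4*N + ⅔ = ⅔ - 4*N)
B(O) = 115 (B(O) = 23*5 = 115)
√(B(z(q(4, -3))) + c) = √(115 + 1/9862) = √(1134131/9862) = √11184799922/9862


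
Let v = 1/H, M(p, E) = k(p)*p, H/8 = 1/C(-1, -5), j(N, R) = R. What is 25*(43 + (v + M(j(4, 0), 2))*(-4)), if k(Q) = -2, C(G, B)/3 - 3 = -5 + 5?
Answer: 1925/2 ≈ 962.50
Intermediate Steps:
C(G, B) = 9 (C(G, B) = 9 + 3*(-5 + 5) = 9 + 3*0 = 9 + 0 = 9)
H = 8/9 ≈ 0.88889
M(p, E) = -2*p
v = 9/8 (v = 1/(8/9) = 9/8 ≈ 1.1250)
25*(43 + (v + M(j(4, 0), 2))*(-4)) = 25*(43 + (9/8 - 2*0)*(-4)) = 25*(43 + (9/8 + 0)*(-4)) = 25*(43 + (9/8)*(-4)) = 25*(43 - 9/2) = 25*(77/2) = 1925/2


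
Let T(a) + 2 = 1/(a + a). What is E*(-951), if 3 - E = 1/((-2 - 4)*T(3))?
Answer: -30432/11 ≈ -2766.5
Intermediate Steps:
T(a) = -2 + 1/(2*a) (T(a) = -2 + 1/(a + a) = -2 + 1/(2*a))
E = 32/11 (E = 3 - 1/((-2 - 4)*(-2 + (½)/3)) = 3 - 1/((-6*(-2 + (½)*(⅓)))) = 3 - 1/((-6*(-2 + ⅙))) = 3 - 1/((-6*(-11/6))) = 3 - 1/11 = 32/11 ≈ 2.9091)
E*(-951) = (32/11)*(-951) = -30432/11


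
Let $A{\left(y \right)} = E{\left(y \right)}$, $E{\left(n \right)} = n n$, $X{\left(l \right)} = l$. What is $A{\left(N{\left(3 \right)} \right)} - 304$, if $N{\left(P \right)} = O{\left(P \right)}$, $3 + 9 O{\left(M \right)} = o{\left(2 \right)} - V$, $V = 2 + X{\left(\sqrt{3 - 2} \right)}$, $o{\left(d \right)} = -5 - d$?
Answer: $- \frac{24455}{81} \approx -301.91$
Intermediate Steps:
$E{\left(n \right)} = n^{2}$
$V = 3$ ($V = 2 + \sqrt{3 - 2} = 2 + \sqrt{1} = 2 + 1 = 3$)
$O{\left(M \right)} = - \frac{13}{9}$ ($O{\left(M \right)} = - \frac{1}{3} + \frac{\left(-5 - 2\right) - 3}{9} = - \frac{1}{3} + \frac{-7 - 3}{9} = - \frac{1}{3} + \frac{1}{9} \left(-10\right) = - \frac{1}{3} - \frac{10}{9} = - \frac{13}{9}$)
$N{\left(P \right)} = - \frac{13}{9}$
$A{\left(y \right)} = y^{2}$
$A{\left(N{\left(3 \right)} \right)} - 304 = \left(- \frac{13}{9}\right)^{2} - 304 = \frac{169}{81} - 304 = - \frac{24455}{81}$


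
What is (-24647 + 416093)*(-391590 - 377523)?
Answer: -301066207398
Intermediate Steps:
(-24647 + 416093)*(-391590 - 377523) = 391446*(-769113) = -301066207398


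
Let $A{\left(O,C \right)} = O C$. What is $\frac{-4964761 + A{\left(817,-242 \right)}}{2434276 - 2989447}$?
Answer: $\frac{1720825}{185057} \approx 9.2989$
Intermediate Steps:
$A{\left(O,C \right)} = C O$
$\frac{-4964761 + A{\left(817,-242 \right)}}{2434276 - 2989447} = \frac{-4964761 - 197714}{2434276 - 2989447} = \frac{-4964761 - 197714}{-555171} = \left(-5162475\right) \left(- \frac{1}{555171}\right) = \frac{1720825}{185057}$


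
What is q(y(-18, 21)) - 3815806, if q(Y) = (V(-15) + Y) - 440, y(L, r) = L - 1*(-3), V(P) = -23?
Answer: -3816284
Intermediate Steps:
y(L, r) = 3 + L (y(L, r) = L + 3 = 3 + L)
q(Y) = -463 + Y (q(Y) = (-23 + Y) - 440 = -463 + Y)
q(y(-18, 21)) - 3815806 = (-463 + (3 - 18)) - 3815806 = (-463 - 15) - 3815806 = -478 - 3815806 = -3816284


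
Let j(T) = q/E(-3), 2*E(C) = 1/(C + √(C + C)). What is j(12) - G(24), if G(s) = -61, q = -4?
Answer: 85 - 8*I*√6 ≈ 85.0 - 19.596*I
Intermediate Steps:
E(C) = 1/(2*(C + √2*√C)) (E(C) = 1/(2*(C + √(C + C))) = 1/(2*(C + √(2*C))) = 1/(2*(C + √2*√C)))
j(T) = 24 - 8*I*√6 (j(T) = -(-24 + 8*I*√6) = -4*(-6 + 2*I*√6) = 24 - 8*I*√6)
j(12) - G(24) = (24 - 8*I*√6) - 1*(-61) = (24 - 8*I*√6) + 61 = 85 - 8*I*√6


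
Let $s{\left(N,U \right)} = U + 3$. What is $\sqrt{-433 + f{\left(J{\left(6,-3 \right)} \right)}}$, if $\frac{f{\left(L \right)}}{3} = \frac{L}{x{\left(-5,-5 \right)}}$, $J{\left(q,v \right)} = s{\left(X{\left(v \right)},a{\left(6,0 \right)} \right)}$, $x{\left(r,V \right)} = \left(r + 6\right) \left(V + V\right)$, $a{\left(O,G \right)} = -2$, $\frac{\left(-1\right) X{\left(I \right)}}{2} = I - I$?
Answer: $\frac{i \sqrt{43330}}{10} \approx 20.816 i$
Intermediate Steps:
$X{\left(I \right)} = 0$ ($X{\left(I \right)} = - 2 \left(I - I\right) = \left(-2\right) 0 = 0$)
$x{\left(r,V \right)} = 2 V \left(6 + r\right)$ ($x{\left(r,V \right)} = \left(6 + r\right) 2 V = 2 V \left(6 + r\right)$)
$s{\left(N,U \right)} = 3 + U$
$J{\left(q,v \right)} = 1$ ($J{\left(q,v \right)} = 3 - 2 = 1$)
$f{\left(L \right)} = - \frac{3 L}{10}$ ($f{\left(L \right)} = 3 \frac{L}{2 \left(-5\right) \left(6 - 5\right)} = 3 \frac{L}{2 \left(-5\right) 1} = 3 \frac{L}{-10} = 3 L \left(- \frac{1}{10}\right) = 3 \left(- \frac{L}{10}\right) = - \frac{3 L}{10}$)
$\sqrt{-433 + f{\left(J{\left(6,-3 \right)} \right)}} = \sqrt{-433 - \frac{3}{10}} = \sqrt{- \frac{4333}{10}} = \frac{i \sqrt{43330}}{10}$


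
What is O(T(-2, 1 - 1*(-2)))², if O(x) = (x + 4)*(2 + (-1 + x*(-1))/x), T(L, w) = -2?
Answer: 9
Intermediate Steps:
O(x) = (2 + (-1 - x)/x)*(4 + x) (O(x) = (4 + x)*(2 + (-1 - x)/x) = (2 + (-1 - x)/x)*(4 + x))
O(T(-2, 1 - 1*(-2)))² = (3 - 2 - 4/(-2))² = (3 - 2 - 4*(-½))² = (3 - 2 + 2)² = 3² = 9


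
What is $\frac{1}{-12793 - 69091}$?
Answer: $- \frac{1}{81884} \approx -1.2212 \cdot 10^{-5}$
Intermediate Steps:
$\frac{1}{-12793 - 69091} = \frac{1}{-81884} = - \frac{1}{81884}$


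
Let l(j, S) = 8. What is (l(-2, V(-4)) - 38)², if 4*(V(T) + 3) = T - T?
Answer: 900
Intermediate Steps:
V(T) = -3 (V(T) = -3 + (T - T)/4 = -3 + (¼)*0 = -3 + 0 = -3)
(l(-2, V(-4)) - 38)² = (8 - 38)² = (-30)² = 900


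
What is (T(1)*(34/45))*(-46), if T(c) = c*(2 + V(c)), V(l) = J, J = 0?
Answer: -3128/45 ≈ -69.511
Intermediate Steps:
V(l) = 0
T(c) = 2*c (T(c) = c*(2 + 0) = c*2 = 2*c)
(T(1)*(34/45))*(-46) = ((2*1)*(34/45))*(-46) = (2*(34*(1/45)))*(-46) = (2*(34/45))*(-46) = (68/45)*(-46) = -3128/45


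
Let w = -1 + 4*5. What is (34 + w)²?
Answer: 2809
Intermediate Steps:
w = 19 (w = -1 + 20 = 19)
(34 + w)² = (34 + 19)² = 53² = 2809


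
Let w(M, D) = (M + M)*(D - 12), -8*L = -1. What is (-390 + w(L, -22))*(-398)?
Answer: 158603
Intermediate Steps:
L = ⅛ (L = -⅛*(-1) = ⅛ ≈ 0.12500)
w(M, D) = 2*M*(-12 + D) (w(M, D) = (2*M)*(-12 + D) = 2*M*(-12 + D))
(-390 + w(L, -22))*(-398) = (-390 + 2*(⅛)*(-12 - 22))*(-398) = (-390 + 2*(⅛)*(-34))*(-398) = (-390 - 17/2)*(-398) = -797/2*(-398) = 158603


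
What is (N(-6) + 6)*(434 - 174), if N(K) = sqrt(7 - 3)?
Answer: 2080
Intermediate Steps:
N(K) = 2 (N(K) = sqrt(4) = 2)
(N(-6) + 6)*(434 - 174) = (2 + 6)*(434 - 174) = 8*260 = 2080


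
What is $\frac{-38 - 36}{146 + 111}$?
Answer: $- \frac{74}{257} \approx -0.28794$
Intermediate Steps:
$\frac{-38 - 36}{146 + 111} = - \frac{74}{257}$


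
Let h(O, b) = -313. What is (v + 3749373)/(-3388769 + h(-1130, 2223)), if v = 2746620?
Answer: -2165331/1129694 ≈ -1.9167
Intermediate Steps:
(v + 3749373)/(-3388769 + h(-1130, 2223)) = (2746620 + 3749373)/(-3388769 - 313) = 6495993/(-3389082) = 6495993*(-1/3389082) = -2165331/1129694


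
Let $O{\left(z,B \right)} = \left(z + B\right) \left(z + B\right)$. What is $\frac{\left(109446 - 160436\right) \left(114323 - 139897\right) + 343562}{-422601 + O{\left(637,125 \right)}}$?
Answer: $\frac{3127966}{379} \approx 8253.2$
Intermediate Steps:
$O{\left(z,B \right)} = \left(B + z\right)^{2}$ ($O{\left(z,B \right)} = \left(B + z\right) \left(B + z\right) = \left(B + z\right)^{2}$)
$\frac{\left(109446 - 160436\right) \left(114323 - 139897\right) + 343562}{-422601 + O{\left(637,125 \right)}} = \frac{\left(109446 - 160436\right) \left(114323 - 139897\right) + 343562}{-422601 + \left(125 + 637\right)^{2}} = \frac{\left(-50990\right) \left(-25574\right) + 343562}{-422601 + 762^{2}} = \frac{1304018260 + 343562}{-422601 + 580644} = \frac{1304361822}{158043} = 1304361822 \cdot \frac{1}{158043} = \frac{3127966}{379}$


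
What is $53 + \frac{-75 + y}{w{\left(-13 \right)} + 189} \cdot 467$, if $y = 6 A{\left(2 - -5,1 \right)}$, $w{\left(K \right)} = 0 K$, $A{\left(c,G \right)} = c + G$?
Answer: $- \frac{96}{7} \approx -13.714$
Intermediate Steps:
$A{\left(c,G \right)} = G + c$
$w{\left(K \right)} = 0$
$y = 48$ ($y = 6 \left(1 + \left(2 - -5\right)\right) = 6 \left(1 + \left(2 + 5\right)\right) = 6 \left(1 + 7\right) = 6 \cdot 8 = 48$)
$53 + \frac{-75 + y}{w{\left(-13 \right)} + 189} \cdot 467 = 53 + \frac{-75 + 48}{0 + 189} \cdot 467 = 53 + - \frac{27}{189} \cdot 467 = 53 + \left(-27\right) \frac{1}{189} \cdot 467 = 53 - \frac{467}{7} = - \frac{96}{7}$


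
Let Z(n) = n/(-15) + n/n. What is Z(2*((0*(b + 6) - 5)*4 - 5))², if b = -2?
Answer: 169/9 ≈ 18.778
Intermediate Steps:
Z(n) = 1 - n/15 (Z(n) = n*(-1/15) + 1 = -n/15 + 1 = 1 - n/15)
Z(2*((0*(b + 6) - 5)*4 - 5))² = (1 - 2*((0*(-2 + 6) - 5)*4 - 5)/15)² = (1 - 2*((0*4 - 5)*4 - 5)/15)² = (1 - 2*((0 - 5)*4 - 5)/15)² = (1 - 2*(-5*4 - 5)/15)² = (1 - 2*(-20 - 5)/15)² = (1 - 2*(-25)/15)² = (1 - 1/15*(-50))² = (1 + 10/3)² = (13/3)² = 169/9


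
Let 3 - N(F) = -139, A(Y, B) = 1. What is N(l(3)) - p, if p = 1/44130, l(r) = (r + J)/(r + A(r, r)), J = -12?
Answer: 6266459/44130 ≈ 142.00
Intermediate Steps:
l(r) = (-12 + r)/(1 + r) (l(r) = (r - 12)/(r + 1) = (-12 + r)/(1 + r))
N(F) = 142 (N(F) = 3 - 1*(-139) = 3 + 139 = 142)
p = 1/44130 ≈ 2.2660e-5
N(l(3)) - p = 142 - 1*1/44130 = 142 - 1/44130 = 6266459/44130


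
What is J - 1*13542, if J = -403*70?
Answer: -41752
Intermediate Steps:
J = -28210
J - 1*13542 = -28210 - 1*13542 = -28210 - 13542 = -41752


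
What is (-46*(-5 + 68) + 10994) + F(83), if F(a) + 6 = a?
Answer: 8173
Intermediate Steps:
F(a) = -6 + a
(-46*(-5 + 68) + 10994) + F(83) = (-46*(-5 + 68) + 10994) + (-6 + 83) = (-46*63 + 10994) + 77 = (-2898 + 10994) + 77 = 8096 + 77 = 8173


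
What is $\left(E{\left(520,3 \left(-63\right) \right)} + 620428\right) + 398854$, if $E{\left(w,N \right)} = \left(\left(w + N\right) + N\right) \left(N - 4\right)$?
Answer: $991876$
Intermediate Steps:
$E{\left(w,N \right)} = \left(-4 + N\right) \left(w + 2 N\right)$ ($E{\left(w,N \right)} = \left(\left(N + w\right) + N\right) \left(-4 + N\right) = \left(w + 2 N\right) \left(-4 + N\right) = \left(-4 + N\right) \left(w + 2 N\right)$)
$\left(E{\left(520,3 \left(-63\right) \right)} + 620428\right) + 398854 = \left(\left(- 8 \cdot 3 \left(-63\right) - 2080 + 2 \left(3 \left(-63\right)\right)^{2} + 3 \left(-63\right) 520\right) + 620428\right) + 398854 = \left(\left(\left(-8\right) \left(-189\right) - 2080 + 2 \left(-189\right)^{2} - 98280\right) + 620428\right) + 398854 = \left(\left(1512 - 2080 + 2 \cdot 35721 - 98280\right) + 620428\right) + 398854 = \left(\left(1512 - 2080 + 71442 - 98280\right) + 620428\right) + 398854 = \left(-27406 + 620428\right) + 398854 = 593022 + 398854 = 991876$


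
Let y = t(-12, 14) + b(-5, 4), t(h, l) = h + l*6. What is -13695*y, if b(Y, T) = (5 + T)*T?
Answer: -1479060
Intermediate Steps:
t(h, l) = h + 6*l
b(Y, T) = T*(5 + T)
y = 108 (y = (-12 + 6*14) + 4*(5 + 4) = (-12 + 84) + 4*9 = 72 + 36 = 108)
-13695*y = -13695*108 = -1479060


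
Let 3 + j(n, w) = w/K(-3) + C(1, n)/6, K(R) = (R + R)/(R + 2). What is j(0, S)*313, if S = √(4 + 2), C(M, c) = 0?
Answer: -939 + 313*√6/6 ≈ -811.22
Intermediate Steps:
K(R) = 2*R/(2 + R) (K(R) = (2*R)/(2 + R) = 2*R/(2 + R))
S = √6 ≈ 2.4495
j(n, w) = -3 + w/6 (j(n, w) = -3 + (w/((2*(-3)/(2 - 3))) + 0/6) = -3 + (w/((2*(-3)/(-1))) + 0*(⅙)) = -3 + (w/((2*(-3)*(-1))) + 0) = -3 + (w/6 + 0) = -3 + w/6)
j(0, S)*313 = (-3 + √6/6)*313 = -939 + 313*√6/6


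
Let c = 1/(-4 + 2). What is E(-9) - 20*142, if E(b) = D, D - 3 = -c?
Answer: -5673/2 ≈ -2836.5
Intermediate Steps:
c = -½ (c = 1/(-2) = -½ ≈ -0.50000)
D = 7/2 (D = 3 - 1*(-½) = 3 + ½ = 7/2 ≈ 3.5000)
E(b) = 7/2
E(-9) - 20*142 = 7/2 - 20*142 = 7/2 - 2840 = -5673/2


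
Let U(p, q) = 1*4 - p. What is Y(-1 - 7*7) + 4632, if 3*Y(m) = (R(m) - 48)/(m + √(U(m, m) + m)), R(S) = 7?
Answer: 667049/144 ≈ 4632.3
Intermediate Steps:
U(p, q) = 4 - p
Y(m) = -41/(3*(2 + m)) (Y(m) = ((7 - 48)/(m + √((4 - m) + m)))/3 = (-41/(m + √4))/3 = (-41/(m + 2))/3 = (-41/(2 + m))/3 = -41/(3*(2 + m)))
Y(-1 - 7*7) + 4632 = -41/(6 + 3*(-1 - 7*7)) + 4632 = -41/(6 + 3*(-1 - 49)) + 4632 = -41/(6 + 3*(-50)) + 4632 = -41/(6 - 150) + 4632 = -41/(-144) + 4632 = -41*(-1/144) + 4632 = 41/144 + 4632 = 667049/144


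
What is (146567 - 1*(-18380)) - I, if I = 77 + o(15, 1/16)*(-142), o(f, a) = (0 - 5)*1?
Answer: 164160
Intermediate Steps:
o(f, a) = -5 (o(f, a) = -5*1 = -5)
I = 787 (I = 77 - 5*(-142) = 77 + 710 = 787)
(146567 - 1*(-18380)) - I = (146567 - 1*(-18380)) - 1*787 = (146567 + 18380) - 787 = 164947 - 787 = 164160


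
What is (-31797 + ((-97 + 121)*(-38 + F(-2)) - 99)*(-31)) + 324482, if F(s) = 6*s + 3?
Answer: 330722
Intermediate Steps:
F(s) = 3 + 6*s
(-31797 + ((-97 + 121)*(-38 + F(-2)) - 99)*(-31)) + 324482 = (-31797 + ((-97 + 121)*(-38 + (3 + 6*(-2))) - 99)*(-31)) + 324482 = (-31797 + (24*(-38 + (3 - 12)) - 99)*(-31)) + 324482 = (-31797 + (24*(-38 - 9) - 99)*(-31)) + 324482 = (-31797 + (24*(-47) - 99)*(-31)) + 324482 = (-31797 + (-1128 - 99)*(-31)) + 324482 = (-31797 - 1227*(-31)) + 324482 = (-31797 + 38037) + 324482 = 6240 + 324482 = 330722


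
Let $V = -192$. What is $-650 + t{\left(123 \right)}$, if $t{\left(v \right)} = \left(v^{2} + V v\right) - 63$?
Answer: $-9200$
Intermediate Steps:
$t{\left(v \right)} = -63 + v^{2} - 192 v$ ($t{\left(v \right)} = \left(v^{2} - 192 v\right) - 63 = -63 + v^{2} - 192 v$)
$-650 + t{\left(123 \right)} = -650 - \left(23679 - 15129\right) = -650 - 8550 = -9200$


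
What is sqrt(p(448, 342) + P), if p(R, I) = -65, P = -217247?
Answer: 4*I*sqrt(13582) ≈ 466.17*I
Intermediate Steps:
sqrt(p(448, 342) + P) = sqrt(-65 - 217247) = sqrt(-217312) = 4*I*sqrt(13582)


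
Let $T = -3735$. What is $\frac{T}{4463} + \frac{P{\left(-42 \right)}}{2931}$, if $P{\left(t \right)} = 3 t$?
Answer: $- \frac{3836541}{4360351} \approx -0.87987$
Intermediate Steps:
$\frac{T}{4463} + \frac{P{\left(-42 \right)}}{2931} = - \frac{3735}{4463} + \frac{3 \left(-42\right)}{2931} = \left(-3735\right) \frac{1}{4463} - \frac{42}{977} = - \frac{3735}{4463} - \frac{42}{977} = - \frac{3836541}{4360351}$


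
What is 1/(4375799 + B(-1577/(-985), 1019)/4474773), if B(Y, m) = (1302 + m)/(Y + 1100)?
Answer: 4855473262521/21246575046668415464 ≈ 2.2853e-7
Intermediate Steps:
B(Y, m) = (1302 + m)/(1100 + Y)
1/(4375799 + B(-1577/(-985), 1019)/4474773) = 1/(4375799 + ((1302 + 1019)/(1100 - 1577/(-985)))/4474773) = 1/(4375799 + (2321/(1100 - 1577*(-1/985)))*(1/4474773)) = 1/(4375799 + (2321/(1100 + 1577/985))*(1/4474773)) = 1/(4375799 + (2321/(1085077/985))*(1/4474773)) = 1/(4375799 + ((985/1085077)*2321)*(1/4474773)) = 1/(4375799 + (2286185/1085077)*(1/4474773)) = 1/(4375799 + 2286185/4855473262521) = 1/(21246575046668415464/4855473262521) = 4855473262521/21246575046668415464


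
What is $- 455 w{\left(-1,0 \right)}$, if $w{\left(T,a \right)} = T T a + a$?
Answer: $0$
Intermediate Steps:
$w{\left(T,a \right)} = a + a T^{2}$ ($w{\left(T,a \right)} = T^{2} a + a = a T^{2} + a = a + a T^{2}$)
$- 455 w{\left(-1,0 \right)} = - 455 \cdot 0 \left(1 + \left(-1\right)^{2}\right) = - 455 \cdot 0 \left(1 + 1\right) = - 455 \cdot 0 \cdot 2 = \left(-455\right) 0 = 0$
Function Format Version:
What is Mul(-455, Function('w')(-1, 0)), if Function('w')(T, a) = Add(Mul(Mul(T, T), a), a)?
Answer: 0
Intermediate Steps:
Function('w')(T, a) = Add(a, Mul(a, Pow(T, 2))) (Function('w')(T, a) = Add(Mul(Pow(T, 2), a), a) = Add(Mul(a, Pow(T, 2)), a) = Add(a, Mul(a, Pow(T, 2))))
Mul(-455, Function('w')(-1, 0)) = Mul(-455, Mul(0, Add(1, Pow(-1, 2)))) = Mul(-455, Mul(0, Add(1, 1))) = Mul(-455, Mul(0, 2)) = Mul(-455, 0) = 0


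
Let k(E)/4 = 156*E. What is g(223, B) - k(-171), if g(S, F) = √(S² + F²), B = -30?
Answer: 106704 + √50629 ≈ 1.0693e+5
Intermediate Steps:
k(E) = 624*E (k(E) = 4*(156*E) = 624*E)
g(S, F) = √(F² + S²)
g(223, B) - k(-171) = √((-30)² + 223²) - 624*(-171) = √(900 + 49729) - 1*(-106704) = √50629 + 106704 = 106704 + √50629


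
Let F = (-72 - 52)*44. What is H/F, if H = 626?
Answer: -313/2728 ≈ -0.11474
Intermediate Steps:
F = -5456 (F = -124*44 = -5456)
H/F = 626/(-5456) = 626*(-1/5456) = -313/2728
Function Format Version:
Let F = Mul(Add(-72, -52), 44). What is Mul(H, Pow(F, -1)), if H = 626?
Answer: Rational(-313, 2728) ≈ -0.11474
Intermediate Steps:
F = -5456 (F = Mul(-124, 44) = -5456)
Mul(H, Pow(F, -1)) = Mul(626, Pow(-5456, -1)) = Mul(626, Rational(-1, 5456)) = Rational(-313, 2728)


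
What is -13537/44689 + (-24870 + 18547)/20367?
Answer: -558276626/910180863 ≈ -0.61337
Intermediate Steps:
-13537/44689 + (-24870 + 18547)/20367 = -13537*1/44689 - 6323*1/20367 = -13537/44689 - 6323/20367 = -558276626/910180863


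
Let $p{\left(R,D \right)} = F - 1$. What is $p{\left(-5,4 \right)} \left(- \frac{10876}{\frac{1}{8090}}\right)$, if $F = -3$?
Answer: $351947360$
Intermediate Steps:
$p{\left(R,D \right)} = -4$ ($p{\left(R,D \right)} = -3 - 1 = -4$)
$p{\left(-5,4 \right)} \left(- \frac{10876}{\frac{1}{8090}}\right) = - 4 \left(- \frac{10876}{\frac{1}{8090}}\right) = - 4 \left(- 10876 \frac{1}{\frac{1}{8090}}\right) = - 4 \left(\left(-10876\right) 8090\right) = \left(-4\right) \left(-87986840\right) = 351947360$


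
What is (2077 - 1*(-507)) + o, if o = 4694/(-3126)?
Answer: 4036445/1563 ≈ 2582.5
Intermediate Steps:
o = -2347/1563 (o = 4694*(-1/3126) = -2347/1563 ≈ -1.5016)
(2077 - 1*(-507)) + o = (2077 - 1*(-507)) - 2347/1563 = (2077 + 507) - 2347/1563 = 2584 - 2347/1563 = 4036445/1563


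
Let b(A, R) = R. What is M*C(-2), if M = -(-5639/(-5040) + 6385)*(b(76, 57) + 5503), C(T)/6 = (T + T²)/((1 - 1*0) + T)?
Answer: 8947718842/21 ≈ 4.2608e+8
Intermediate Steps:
C(T) = 6*(T + T²)/(1 + T) (C(T) = 6*((T + T²)/((1 - 1*0) + T)) = 6*((T + T²)/((1 + 0) + T)) = 6*((T + T²)/(1 + T)) = 6*(T + T²)/(1 + T))
M = -4473859421/126 (M = -(-5639/(-5040) + 6385)*(57 + 5503) = -(-5639*(-1/5040) + 6385)*5560 = -(5639/5040 + 6385)*5560 = -32186039*5560/5040 = -1*4473859421/126 = -4473859421/126 ≈ -3.5507e+7)
M*C(-2) = -4473859421*(-2)/21 = -4473859421/126*(-12) = 8947718842/21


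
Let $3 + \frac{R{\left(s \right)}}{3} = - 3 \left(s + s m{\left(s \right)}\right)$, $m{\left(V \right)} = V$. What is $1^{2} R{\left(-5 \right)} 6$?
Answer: $-1134$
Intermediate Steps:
$R{\left(s \right)} = -9 - 9 s - 9 s^{2}$ ($R{\left(s \right)} = -9 + 3 \left(- 3 \left(s + s s\right)\right) = -9 + 3 \left(- 3 \left(s + s^{2}\right)\right) = -9 + 3 \left(- 3 s - 3 s^{2}\right) = -9 - \left(9 s + 9 s^{2}\right) = -9 - 9 s - 9 s^{2}$)
$1^{2} R{\left(-5 \right)} 6 = 1^{2} \left(-9 - -45 - 9 \left(-5\right)^{2}\right) 6 = 1 \left(-9 + 45 - 225\right) 6 = 1 \left(-189\right) 6 = \left(-189\right) 6 = -1134$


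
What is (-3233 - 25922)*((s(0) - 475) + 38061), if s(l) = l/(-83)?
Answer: -1095819830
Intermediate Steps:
s(l) = -l/83 (s(l) = l*(-1/83) = -l/83)
(-3233 - 25922)*((s(0) - 475) + 38061) = (-3233 - 25922)*((-1/83*0 - 475) + 38061) = -29155*((0 - 475) + 38061) = -29155*(-475 + 38061) = -29155*37586 = -1095819830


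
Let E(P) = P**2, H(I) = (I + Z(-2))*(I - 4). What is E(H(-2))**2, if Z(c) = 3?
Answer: 1296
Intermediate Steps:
H(I) = (-4 + I)*(3 + I) (H(I) = (I + 3)*(I - 4) = (3 + I)*(-4 + I) = (-4 + I)*(3 + I))
E(H(-2))**2 = ((-12 + (-2)**2 - 1*(-2))**2)**2 = ((-12 + 4 + 2)**2)**2 = ((-6)**2)**2 = 36**2 = 1296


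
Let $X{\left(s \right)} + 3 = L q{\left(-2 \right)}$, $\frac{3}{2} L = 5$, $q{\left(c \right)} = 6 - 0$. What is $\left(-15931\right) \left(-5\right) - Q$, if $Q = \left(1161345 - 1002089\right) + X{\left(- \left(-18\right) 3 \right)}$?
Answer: $-79618$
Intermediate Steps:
$q{\left(c \right)} = 6$ ($q{\left(c \right)} = 6 + 0 = 6$)
$L = \frac{10}{3}$ ($L = \frac{2}{3} \cdot 5 = \frac{10}{3} \approx 3.3333$)
$X{\left(s \right)} = 17$ ($X{\left(s \right)} = -3 + \frac{10}{3} \cdot 6 = -3 + 20 = 17$)
$Q = 159273$ ($Q = \left(1161345 - 1002089\right) + 17 = 159256 + 17 = 159273$)
$\left(-15931\right) \left(-5\right) - Q = \left(-15931\right) \left(-5\right) - 159273 = 79655 - 159273 = -79618$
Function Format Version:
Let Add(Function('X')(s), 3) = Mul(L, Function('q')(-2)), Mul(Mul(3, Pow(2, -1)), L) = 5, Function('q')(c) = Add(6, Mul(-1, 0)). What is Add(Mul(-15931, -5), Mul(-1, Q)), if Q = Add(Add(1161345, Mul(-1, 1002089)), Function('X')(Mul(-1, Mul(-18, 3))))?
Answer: -79618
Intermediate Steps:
Function('q')(c) = 6 (Function('q')(c) = Add(6, 0) = 6)
L = Rational(10, 3) (L = Mul(Rational(2, 3), 5) = Rational(10, 3) ≈ 3.3333)
Function('X')(s) = 17 (Function('X')(s) = Add(-3, Mul(Rational(10, 3), 6)) = Add(-3, 20) = 17)
Q = 159273 (Q = Add(Add(1161345, Mul(-1, 1002089)), 17) = Add(Add(1161345, -1002089), 17) = Add(159256, 17) = 159273)
Add(Mul(-15931, -5), Mul(-1, Q)) = Add(Mul(-15931, -5), Mul(-1, 159273)) = Add(79655, -159273) = -79618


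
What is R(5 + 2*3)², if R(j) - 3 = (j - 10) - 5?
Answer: 1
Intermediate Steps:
R(j) = -12 + j (R(j) = 3 + ((j - 10) - 5) = 3 + ((-10 + j) - 5) = 3 + (-15 + j) = -12 + j)
R(5 + 2*3)² = (-12 + (5 + 2*3))² = (-12 + (5 + 6))² = (-12 + 11)² = (-1)² = 1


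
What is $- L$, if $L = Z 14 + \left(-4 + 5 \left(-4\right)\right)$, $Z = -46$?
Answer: $668$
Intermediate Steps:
$L = -668$ ($L = \left(-46\right) 14 + \left(-4 + 5 \left(-4\right)\right) = -644 - 24 = -668$)
$- L = \left(-1\right) \left(-668\right) = 668$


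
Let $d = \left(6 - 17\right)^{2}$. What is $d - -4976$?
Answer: $5097$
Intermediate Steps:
$d = 121$ ($d = \left(6 - 17\right)^{2} = \left(-11\right)^{2} = 121$)
$d - -4976 = 121 - -4976 = 121 + 4976 = 5097$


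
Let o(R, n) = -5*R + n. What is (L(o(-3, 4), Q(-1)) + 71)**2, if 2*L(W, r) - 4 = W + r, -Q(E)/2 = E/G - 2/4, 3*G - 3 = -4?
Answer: 6400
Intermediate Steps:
G = -1/3 (G = 1 + (1/3)*(-4) = 1 - 4/3 = -1/3 ≈ -0.33333)
Q(E) = 1 + 6*E (Q(E) = -2*(E/(-1/3) - 2/4) = -2*(E*(-3) - 2*1/4) = -2*(-3*E - 1/2) = -2*(-1/2 - 3*E) = 1 + 6*E)
o(R, n) = n - 5*R
L(W, r) = 2 + W/2 + r/2 (L(W, r) = 2 + (W + r)/2 = 2 + (W/2 + r/2) = 2 + W/2 + r/2)
(L(o(-3, 4), Q(-1)) + 71)**2 = ((2 + (4 - 5*(-3))/2 + (1 + 6*(-1))/2) + 71)**2 = ((2 + (4 + 15)/2 + (1 - 6)/2) + 71)**2 = ((2 + (1/2)*19 + (1/2)*(-5)) + 71)**2 = ((2 + 19/2 - 5/2) + 71)**2 = (9 + 71)**2 = 80**2 = 6400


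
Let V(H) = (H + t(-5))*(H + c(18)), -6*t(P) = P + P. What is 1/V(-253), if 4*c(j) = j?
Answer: 3/187369 ≈ 1.6011e-5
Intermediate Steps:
t(P) = -P/3 (t(P) = -(P + P)/6 = -P/3)
c(j) = j/4
V(H) = (5/3 + H)*(9/2 + H) (V(H) = (H - 1/3*(-5))*(H + (1/4)*18) = (H + 5/3)*(H + 9/2) = (5/3 + H)*(9/2 + H))
1/V(-253) = 1/(15/2 + (-253)**2 + (37/6)*(-253)) = 1/(15/2 + 64009 - 9361/6) = 1/(187369/3) = 3/187369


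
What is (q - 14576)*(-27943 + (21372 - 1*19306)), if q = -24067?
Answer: 999964911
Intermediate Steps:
(q - 14576)*(-27943 + (21372 - 1*19306)) = (-24067 - 14576)*(-27943 + (21372 - 1*19306)) = -38643*(-27943 + (21372 - 19306)) = -38643*(-27943 + 2066) = -38643*(-25877) = 999964911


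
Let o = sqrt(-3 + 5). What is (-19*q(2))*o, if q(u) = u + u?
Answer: -76*sqrt(2) ≈ -107.48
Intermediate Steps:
q(u) = 2*u
o = sqrt(2) ≈ 1.4142
(-19*q(2))*o = (-38*2)*sqrt(2) = (-19*4)*sqrt(2) = -76*sqrt(2)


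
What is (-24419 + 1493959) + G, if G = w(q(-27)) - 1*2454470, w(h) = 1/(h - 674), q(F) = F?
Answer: -690435931/701 ≈ -9.8493e+5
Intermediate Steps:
w(h) = 1/(-674 + h)
G = -1720583471/701 (G = 1/(-674 - 27) - 1*2454470 = 1/(-701) - 2454470 = -1/701 - 2454470 = -1720583471/701 ≈ -2.4545e+6)
(-24419 + 1493959) + G = (-24419 + 1493959) - 1720583471/701 = 1469540 - 1720583471/701 = -690435931/701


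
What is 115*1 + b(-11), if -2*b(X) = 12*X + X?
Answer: 373/2 ≈ 186.50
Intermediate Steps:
b(X) = -13*X/2 (b(X) = -(12*X + X)/2 = -13*X/2)
115*1 + b(-11) = 115*1 - 13/2*(-11) = 115 + 143/2 = 373/2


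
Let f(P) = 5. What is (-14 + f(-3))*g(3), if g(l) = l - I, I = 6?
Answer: 27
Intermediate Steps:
g(l) = -6 + l (g(l) = l - 1*6 = l - 6 = -6 + l)
(-14 + f(-3))*g(3) = (-14 + 5)*(-6 + 3) = -9*(-3) = 27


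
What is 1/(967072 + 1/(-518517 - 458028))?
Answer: 976545/944389326239 ≈ 1.0340e-6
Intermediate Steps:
1/(967072 + 1/(-518517 - 458028)) = 1/(967072 + 1/(-976545)) = 1/(967072 - 1/976545) = 1/(944389326239/976545) = 976545/944389326239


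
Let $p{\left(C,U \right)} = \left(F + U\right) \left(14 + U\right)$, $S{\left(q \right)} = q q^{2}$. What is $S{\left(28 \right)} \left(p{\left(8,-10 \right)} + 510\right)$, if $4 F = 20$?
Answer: $10756480$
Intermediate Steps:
$F = 5$ ($F = \frac{1}{4} \cdot 20 = 5$)
$S{\left(q \right)} = q^{3}$
$p{\left(C,U \right)} = \left(5 + U\right) \left(14 + U\right)$
$S{\left(28 \right)} \left(p{\left(8,-10 \right)} + 510\right) = 28^{3} \left(\left(70 + \left(-10\right)^{2} + 19 \left(-10\right)\right) + 510\right) = 21952 \left(\left(70 + 100 - 190\right) + 510\right) = 21952 \left(-20 + 510\right) = 21952 \cdot 490 = 10756480$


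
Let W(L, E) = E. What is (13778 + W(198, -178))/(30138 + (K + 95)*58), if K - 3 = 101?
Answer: 170/521 ≈ 0.32630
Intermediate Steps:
K = 104 (K = 3 + 101 = 104)
(13778 + W(198, -178))/(30138 + (K + 95)*58) = (13778 - 178)/(30138 + (104 + 95)*58) = 13600/(30138 + 199*58) = 13600/(30138 + 11542) = 13600/41680 = 13600*(1/41680) = 170/521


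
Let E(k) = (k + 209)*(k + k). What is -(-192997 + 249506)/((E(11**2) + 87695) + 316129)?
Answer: -56509/483684 ≈ -0.11683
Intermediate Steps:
E(k) = 2*k*(209 + k) (E(k) = (209 + k)*(2*k) = 2*k*(209 + k))
-(-192997 + 249506)/((E(11**2) + 87695) + 316129) = -(-192997 + 249506)/((2*11**2*(209 + 11**2) + 87695) + 316129) = -56509/((2*121*(209 + 121) + 87695) + 316129) = -56509/((2*121*330 + 87695) + 316129) = -56509/((79860 + 87695) + 316129) = -56509/(167555 + 316129) = -56509/483684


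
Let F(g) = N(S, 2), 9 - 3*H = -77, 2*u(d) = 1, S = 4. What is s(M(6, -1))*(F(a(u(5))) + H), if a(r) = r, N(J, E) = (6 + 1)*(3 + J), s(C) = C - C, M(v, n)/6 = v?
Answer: 0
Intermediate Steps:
M(v, n) = 6*v
s(C) = 0
N(J, E) = 21 + 7*J (N(J, E) = 7*(3 + J) = 21 + 7*J)
u(d) = ½ (u(d) = (½)*1 = ½)
H = 86/3 (H = 3 - ⅓*(-77) = 3 + 77/3 = 86/3 ≈ 28.667)
F(g) = 49 (F(g) = 21 + 7*4 = 21 + 28 = 49)
s(M(6, -1))*(F(a(u(5))) + H) = 0*(49 + 86/3) = 0*(233/3) = 0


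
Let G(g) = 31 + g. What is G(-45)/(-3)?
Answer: 14/3 ≈ 4.6667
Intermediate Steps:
G(-45)/(-3) = (31 - 45)/(-3) = -⅓*(-14) = 14/3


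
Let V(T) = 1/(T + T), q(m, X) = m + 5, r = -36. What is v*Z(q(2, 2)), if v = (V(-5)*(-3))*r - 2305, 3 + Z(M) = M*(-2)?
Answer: 196843/5 ≈ 39369.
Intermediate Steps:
q(m, X) = 5 + m
V(T) = 1/(2*T)
Z(M) = -3 - 2*M (Z(M) = -3 + M*(-2) = -3 - 2*M)
v = -11579/5 (v = (((½)/(-5))*(-3))*(-36) - 2305 = (((½)*(-⅕))*(-3))*(-36) - 2305 = -⅒*(-3)*(-36) - 2305 = (3/10)*(-36) - 2305 = -54/5 - 2305 = -11579/5 ≈ -2315.8)
v*Z(q(2, 2)) = -11579*(-3 - 2*(5 + 2))/5 = -11579*(-3 - 2*7)/5 = -11579*(-3 - 14)/5 = -11579/5*(-17) = 196843/5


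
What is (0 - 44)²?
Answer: 1936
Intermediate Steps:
(0 - 44)² = (-44)² = 1936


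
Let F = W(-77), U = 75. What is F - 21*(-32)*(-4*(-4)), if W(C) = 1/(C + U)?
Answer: 21503/2 ≈ 10752.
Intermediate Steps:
W(C) = 1/(75 + C) (W(C) = 1/(C + 75) = 1/(75 + C))
F = -½ (F = 1/(75 - 77) = 1/(-2) = -½ ≈ -0.50000)
F - 21*(-32)*(-4*(-4)) = -½ - 21*(-32)*(-4*(-4)) = -½ - (-672)*16 = -½ - 1*(-10752) = -½ + 10752 = 21503/2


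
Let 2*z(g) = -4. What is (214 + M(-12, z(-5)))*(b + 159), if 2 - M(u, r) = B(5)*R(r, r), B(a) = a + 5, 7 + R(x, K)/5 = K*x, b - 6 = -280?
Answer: -42090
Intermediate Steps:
b = -274 (b = 6 - 280 = -274)
z(g) = -2 (z(g) = (½)*(-4) = -2)
R(x, K) = -35 + 5*K*x (R(x, K) = -35 + 5*(K*x) = -35 + 5*K*x)
B(a) = 5 + a
M(u, r) = 352 - 50*r² (M(u, r) = 2 - (5 + 5)*(-35 + 5*r*r) = 2 - 10*(-35 + 5*r²) = 2 - (-350 + 50*r²) = 2 + (350 - 50*r²) = 352 - 50*r²)
(214 + M(-12, z(-5)))*(b + 159) = (214 + (352 - 50*(-2)²))*(-274 + 159) = (214 + (352 - 50*4))*(-115) = (214 + (352 - 200))*(-115) = (214 + 152)*(-115) = 366*(-115) = -42090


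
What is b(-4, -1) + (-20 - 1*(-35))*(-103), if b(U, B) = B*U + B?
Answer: -1542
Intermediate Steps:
b(U, B) = B + B*U
b(-4, -1) + (-20 - 1*(-35))*(-103) = -(1 - 4) + (-20 - 1*(-35))*(-103) = -1*(-3) + (-20 + 35)*(-103) = 3 + 15*(-103) = 3 - 1545 = -1542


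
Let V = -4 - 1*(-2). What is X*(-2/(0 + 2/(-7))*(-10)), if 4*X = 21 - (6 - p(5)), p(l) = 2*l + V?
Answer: -805/2 ≈ -402.50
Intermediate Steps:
V = -2 (V = -4 + 2 = -2)
p(l) = -2 + 2*l (p(l) = 2*l - 2 = -2 + 2*l)
X = 23/4 (X = (21 - (6 - (-2 + 2*5)))/4 = (21 - (6 - (-2 + 10)))/4 = (21 - (6 - 1*8))/4 = (21 - (6 - 8))/4 = (21 - 1*(-2))/4 = (21 + 2)/4 = (¼)*23 = 23/4 ≈ 5.7500)
X*(-2/(0 + 2/(-7))*(-10)) = 23*(-2/(0 + 2/(-7))*(-10))/4 = 23*(-2/(0 + 2*(-⅐))*(-10))/4 = 23*(-2/(0 - 2/7)*(-10))/4 = 23*(-2/(-2/7)*(-10))/4 = 23*(-2*(-7/2)*(-10))/4 = 23*(7*(-10))/4 = (23/4)*(-70) = -805/2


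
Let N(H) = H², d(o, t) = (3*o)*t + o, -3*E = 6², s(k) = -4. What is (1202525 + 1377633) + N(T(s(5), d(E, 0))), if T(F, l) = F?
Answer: 2580174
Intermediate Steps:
E = -12 (E = -⅓*6² = -⅓*36 = -12)
d(o, t) = o + 3*o*t (d(o, t) = 3*o*t + o = o + 3*o*t)
(1202525 + 1377633) + N(T(s(5), d(E, 0))) = (1202525 + 1377633) + (-4)² = 2580158 + 16 = 2580174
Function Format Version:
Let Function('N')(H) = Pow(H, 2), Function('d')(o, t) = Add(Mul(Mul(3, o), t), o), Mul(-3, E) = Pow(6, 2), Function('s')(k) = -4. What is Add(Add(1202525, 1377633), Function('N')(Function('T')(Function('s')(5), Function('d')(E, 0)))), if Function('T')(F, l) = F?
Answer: 2580174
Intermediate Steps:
E = -12 (E = Mul(Rational(-1, 3), Pow(6, 2)) = Mul(Rational(-1, 3), 36) = -12)
Function('d')(o, t) = Add(o, Mul(3, o, t)) (Function('d')(o, t) = Add(Mul(3, o, t), o) = Add(o, Mul(3, o, t)))
Add(Add(1202525, 1377633), Function('N')(Function('T')(Function('s')(5), Function('d')(E, 0)))) = Add(Add(1202525, 1377633), Pow(-4, 2)) = Add(2580158, 16) = 2580174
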